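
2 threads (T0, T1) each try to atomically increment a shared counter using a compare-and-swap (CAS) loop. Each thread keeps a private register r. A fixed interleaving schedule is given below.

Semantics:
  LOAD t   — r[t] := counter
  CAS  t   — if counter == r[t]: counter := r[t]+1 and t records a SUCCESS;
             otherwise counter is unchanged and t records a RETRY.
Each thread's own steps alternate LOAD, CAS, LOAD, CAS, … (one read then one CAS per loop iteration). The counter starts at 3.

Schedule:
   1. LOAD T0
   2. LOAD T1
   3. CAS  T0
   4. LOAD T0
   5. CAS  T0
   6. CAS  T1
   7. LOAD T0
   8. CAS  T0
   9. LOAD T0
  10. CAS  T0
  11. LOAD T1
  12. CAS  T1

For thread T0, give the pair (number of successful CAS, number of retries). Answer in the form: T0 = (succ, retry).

T0 LOAD — after: cnt=3, r=3 — load
T1 LOAD — after: cnt=3, r=3 — load
T0 CAS — after: cnt=4, r=3 — ok
T0 LOAD — after: cnt=4, r=4 — load
T0 CAS — after: cnt=5, r=4 — ok
T1 CAS — after: cnt=5, r=3 — retry
T0 LOAD — after: cnt=5, r=5 — load
T0 CAS — after: cnt=6, r=5 — ok
T0 LOAD — after: cnt=6, r=6 — load
T0 CAS — after: cnt=7, r=6 — ok
T1 LOAD — after: cnt=7, r=7 — load
T1 CAS — after: cnt=8, r=7 — ok

T0 = (4, 0)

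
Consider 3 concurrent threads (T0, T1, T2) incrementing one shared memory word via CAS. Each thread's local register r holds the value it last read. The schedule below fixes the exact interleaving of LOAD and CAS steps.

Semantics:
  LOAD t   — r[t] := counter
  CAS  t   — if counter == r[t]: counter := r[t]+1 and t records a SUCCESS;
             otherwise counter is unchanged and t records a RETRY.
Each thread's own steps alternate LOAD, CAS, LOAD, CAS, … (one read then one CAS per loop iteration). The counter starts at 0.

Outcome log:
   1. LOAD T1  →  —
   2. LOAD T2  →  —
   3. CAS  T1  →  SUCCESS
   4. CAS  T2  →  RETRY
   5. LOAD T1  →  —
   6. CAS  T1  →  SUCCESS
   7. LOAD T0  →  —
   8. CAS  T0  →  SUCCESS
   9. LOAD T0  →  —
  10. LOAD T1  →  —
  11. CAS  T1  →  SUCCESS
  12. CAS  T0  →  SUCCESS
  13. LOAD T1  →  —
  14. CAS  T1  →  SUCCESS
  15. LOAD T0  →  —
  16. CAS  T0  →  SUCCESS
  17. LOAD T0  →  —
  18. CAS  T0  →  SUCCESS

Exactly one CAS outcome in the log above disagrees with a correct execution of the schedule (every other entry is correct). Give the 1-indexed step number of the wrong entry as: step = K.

Correct run:
T1 LOAD — after: cnt=0, r=0 — load
T2 LOAD — after: cnt=0, r=0 — load
T1 CAS — after: cnt=1, r=0 — ok
T2 CAS — after: cnt=1, r=0 — retry
T1 LOAD — after: cnt=1, r=1 — load
T1 CAS — after: cnt=2, r=1 — ok
T0 LOAD — after: cnt=2, r=2 — load
T0 CAS — after: cnt=3, r=2 — ok
T0 LOAD — after: cnt=3, r=3 — load
T1 LOAD — after: cnt=3, r=3 — load
T1 CAS — after: cnt=4, r=3 — ok
T0 CAS — after: cnt=4, r=3 — retry
T1 LOAD — after: cnt=4, r=4 — load
T1 CAS — after: cnt=5, r=4 — ok
T0 LOAD — after: cnt=5, r=5 — load
T0 CAS — after: cnt=6, r=5 — ok
T0 LOAD — after: cnt=6, r=6 — load
T0 CAS — after: cnt=7, r=6 — ok
Flip is step 12.

step = 12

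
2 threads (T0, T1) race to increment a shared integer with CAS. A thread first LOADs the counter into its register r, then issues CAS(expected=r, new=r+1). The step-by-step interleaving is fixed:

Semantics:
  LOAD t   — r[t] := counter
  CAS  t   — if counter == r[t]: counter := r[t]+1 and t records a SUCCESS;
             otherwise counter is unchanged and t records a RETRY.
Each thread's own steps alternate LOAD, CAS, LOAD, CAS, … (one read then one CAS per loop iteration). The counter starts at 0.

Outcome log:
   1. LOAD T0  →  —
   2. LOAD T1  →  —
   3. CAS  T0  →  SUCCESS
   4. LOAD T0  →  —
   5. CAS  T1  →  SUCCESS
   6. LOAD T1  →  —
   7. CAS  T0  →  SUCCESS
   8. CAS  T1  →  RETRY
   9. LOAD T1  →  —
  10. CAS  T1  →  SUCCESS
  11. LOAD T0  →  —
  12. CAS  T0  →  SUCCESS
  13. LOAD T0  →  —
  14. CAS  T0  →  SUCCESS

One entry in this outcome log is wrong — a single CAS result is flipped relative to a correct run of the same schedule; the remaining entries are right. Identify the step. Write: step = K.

Reference trace:
1. LOAD T0 → mem=0 r[T0]=0 [LOAD]
2. LOAD T1 → mem=0 r[T1]=0 [LOAD]
3. CAS T0 → mem=1 r[T0]=0 [OK]
4. LOAD T0 → mem=1 r[T0]=1 [LOAD]
5. CAS T1 → mem=1 r[T1]=0 [RETRY]
6. LOAD T1 → mem=1 r[T1]=1 [LOAD]
7. CAS T0 → mem=2 r[T0]=1 [OK]
8. CAS T1 → mem=2 r[T1]=1 [RETRY]
9. LOAD T1 → mem=2 r[T1]=2 [LOAD]
10. CAS T1 → mem=3 r[T1]=2 [OK]
11. LOAD T0 → mem=3 r[T0]=3 [LOAD]
12. CAS T0 → mem=4 r[T0]=3 [OK]
13. LOAD T0 → mem=4 r[T0]=4 [LOAD]
14. CAS T0 → mem=5 r[T0]=4 [OK]
Mismatch at 5.

step = 5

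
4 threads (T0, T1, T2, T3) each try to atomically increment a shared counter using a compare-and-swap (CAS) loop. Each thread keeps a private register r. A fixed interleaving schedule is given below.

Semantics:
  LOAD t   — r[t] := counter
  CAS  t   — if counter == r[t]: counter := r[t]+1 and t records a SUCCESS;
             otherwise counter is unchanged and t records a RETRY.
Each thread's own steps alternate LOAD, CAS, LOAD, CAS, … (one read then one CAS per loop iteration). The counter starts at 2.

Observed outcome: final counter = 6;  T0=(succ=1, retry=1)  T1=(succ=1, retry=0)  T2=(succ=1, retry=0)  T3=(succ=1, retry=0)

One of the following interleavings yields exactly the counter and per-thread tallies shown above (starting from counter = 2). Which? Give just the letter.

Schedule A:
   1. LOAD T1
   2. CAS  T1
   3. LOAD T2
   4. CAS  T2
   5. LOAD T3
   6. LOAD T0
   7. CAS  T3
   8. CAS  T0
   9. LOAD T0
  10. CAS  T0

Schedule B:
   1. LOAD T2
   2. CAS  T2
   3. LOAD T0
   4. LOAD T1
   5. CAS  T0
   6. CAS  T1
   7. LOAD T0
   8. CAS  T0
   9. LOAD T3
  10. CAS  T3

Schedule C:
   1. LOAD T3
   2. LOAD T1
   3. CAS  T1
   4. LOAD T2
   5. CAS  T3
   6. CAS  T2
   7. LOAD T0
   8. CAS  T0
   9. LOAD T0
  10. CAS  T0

A

Tracing schedule A:
step 1: T1 LOAD ⇒ load; ctr=2 reg=2
step 2: T1 CAS ⇒ ok; ctr=3 reg=2
step 3: T2 LOAD ⇒ load; ctr=3 reg=3
step 4: T2 CAS ⇒ ok; ctr=4 reg=3
step 5: T3 LOAD ⇒ load; ctr=4 reg=4
step 6: T0 LOAD ⇒ load; ctr=4 reg=4
step 7: T3 CAS ⇒ ok; ctr=5 reg=4
step 8: T0 CAS ⇒ retry; ctr=5 reg=4
step 9: T0 LOAD ⇒ load; ctr=5 reg=5
step 10: T0 CAS ⇒ ok; ctr=6 reg=5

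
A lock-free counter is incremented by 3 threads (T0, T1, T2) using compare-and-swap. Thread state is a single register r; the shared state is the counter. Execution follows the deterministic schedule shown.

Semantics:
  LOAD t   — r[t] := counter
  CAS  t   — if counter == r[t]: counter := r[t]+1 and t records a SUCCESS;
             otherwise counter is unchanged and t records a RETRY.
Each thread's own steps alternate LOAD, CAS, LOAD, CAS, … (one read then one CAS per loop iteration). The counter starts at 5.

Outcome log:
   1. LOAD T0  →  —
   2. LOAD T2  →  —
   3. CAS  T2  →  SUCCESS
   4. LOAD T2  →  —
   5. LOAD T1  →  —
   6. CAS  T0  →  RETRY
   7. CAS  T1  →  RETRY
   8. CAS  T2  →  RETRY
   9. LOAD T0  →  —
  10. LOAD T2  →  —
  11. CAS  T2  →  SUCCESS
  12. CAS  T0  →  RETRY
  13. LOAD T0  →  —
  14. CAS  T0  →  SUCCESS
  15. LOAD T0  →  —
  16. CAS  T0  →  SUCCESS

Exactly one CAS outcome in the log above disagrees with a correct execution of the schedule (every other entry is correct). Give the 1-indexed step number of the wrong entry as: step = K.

Correct run:
1. LOAD T0 → mem=5 r[T0]=5 [LOAD]
2. LOAD T2 → mem=5 r[T2]=5 [LOAD]
3. CAS T2 → mem=6 r[T2]=5 [OK]
4. LOAD T2 → mem=6 r[T2]=6 [LOAD]
5. LOAD T1 → mem=6 r[T1]=6 [LOAD]
6. CAS T0 → mem=6 r[T0]=5 [RETRY]
7. CAS T1 → mem=7 r[T1]=6 [OK]
8. CAS T2 → mem=7 r[T2]=6 [RETRY]
9. LOAD T0 → mem=7 r[T0]=7 [LOAD]
10. LOAD T2 → mem=7 r[T2]=7 [LOAD]
11. CAS T2 → mem=8 r[T2]=7 [OK]
12. CAS T0 → mem=8 r[T0]=7 [RETRY]
13. LOAD T0 → mem=8 r[T0]=8 [LOAD]
14. CAS T0 → mem=9 r[T0]=8 [OK]
15. LOAD T0 → mem=9 r[T0]=9 [LOAD]
16. CAS T0 → mem=10 r[T0]=9 [OK]
Log disagrees first at step 7.

step = 7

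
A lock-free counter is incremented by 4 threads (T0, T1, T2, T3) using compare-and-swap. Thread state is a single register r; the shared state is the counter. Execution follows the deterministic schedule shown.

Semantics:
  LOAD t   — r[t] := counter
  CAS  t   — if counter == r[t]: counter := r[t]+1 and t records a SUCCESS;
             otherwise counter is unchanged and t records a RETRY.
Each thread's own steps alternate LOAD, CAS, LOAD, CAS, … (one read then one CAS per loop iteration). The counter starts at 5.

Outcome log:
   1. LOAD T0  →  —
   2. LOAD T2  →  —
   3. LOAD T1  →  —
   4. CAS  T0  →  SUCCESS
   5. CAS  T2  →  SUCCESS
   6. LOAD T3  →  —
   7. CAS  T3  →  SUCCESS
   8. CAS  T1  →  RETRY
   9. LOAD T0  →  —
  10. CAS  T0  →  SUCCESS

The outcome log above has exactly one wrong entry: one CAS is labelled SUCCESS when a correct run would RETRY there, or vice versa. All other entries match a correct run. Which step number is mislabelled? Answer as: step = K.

step = 5

Reference trace:
   1) LOAD T0:  M=5  r_T0=5
   2) LOAD T2:  M=5  r_T2=5
   3) LOAD T1:  M=5  r_T1=5
   4) CAS  T0:  M=6  r_T0=5 ✓
   5) CAS  T2:  M=6  r_T2=5 ✗
   6) LOAD T3:  M=6  r_T3=6
   7) CAS  T3:  M=7  r_T3=6 ✓
   8) CAS  T1:  M=7  r_T1=5 ✗
   9) LOAD T0:  M=7  r_T0=7
  10) CAS  T0:  M=8  r_T0=7 ✓
Flip is step 5.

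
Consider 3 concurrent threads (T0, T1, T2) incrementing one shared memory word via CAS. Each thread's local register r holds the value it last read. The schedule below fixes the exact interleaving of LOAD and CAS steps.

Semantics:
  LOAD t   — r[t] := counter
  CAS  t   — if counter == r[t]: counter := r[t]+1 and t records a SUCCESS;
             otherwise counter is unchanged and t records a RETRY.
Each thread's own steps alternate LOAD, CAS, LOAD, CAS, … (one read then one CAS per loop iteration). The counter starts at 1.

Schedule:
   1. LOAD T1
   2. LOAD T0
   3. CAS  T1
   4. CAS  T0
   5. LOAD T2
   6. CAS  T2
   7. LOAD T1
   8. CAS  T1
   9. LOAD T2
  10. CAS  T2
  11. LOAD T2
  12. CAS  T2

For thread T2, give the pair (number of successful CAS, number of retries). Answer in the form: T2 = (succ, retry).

T1 LOAD — after: cnt=1, r=1 — load
T0 LOAD — after: cnt=1, r=1 — load
T1 CAS — after: cnt=2, r=1 — ok
T0 CAS — after: cnt=2, r=1 — retry
T2 LOAD — after: cnt=2, r=2 — load
T2 CAS — after: cnt=3, r=2 — ok
T1 LOAD — after: cnt=3, r=3 — load
T1 CAS — after: cnt=4, r=3 — ok
T2 LOAD — after: cnt=4, r=4 — load
T2 CAS — after: cnt=5, r=4 — ok
T2 LOAD — after: cnt=5, r=5 — load
T2 CAS — after: cnt=6, r=5 — ok

T2 = (3, 0)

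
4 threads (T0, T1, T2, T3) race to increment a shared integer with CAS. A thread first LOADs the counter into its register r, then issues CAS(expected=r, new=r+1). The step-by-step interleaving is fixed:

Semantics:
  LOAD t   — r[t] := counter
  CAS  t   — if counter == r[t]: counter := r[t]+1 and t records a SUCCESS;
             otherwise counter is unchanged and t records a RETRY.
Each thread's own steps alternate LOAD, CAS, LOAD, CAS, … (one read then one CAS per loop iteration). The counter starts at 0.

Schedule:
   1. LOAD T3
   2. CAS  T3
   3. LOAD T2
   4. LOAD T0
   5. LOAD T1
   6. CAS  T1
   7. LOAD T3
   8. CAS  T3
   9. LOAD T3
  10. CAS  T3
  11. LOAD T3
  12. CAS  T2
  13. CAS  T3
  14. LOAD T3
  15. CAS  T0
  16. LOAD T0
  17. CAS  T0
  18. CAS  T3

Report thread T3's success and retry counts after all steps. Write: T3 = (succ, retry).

T3 = (4, 1)

1. LOAD T3 → mem=0 r[T3]=0 [LOAD]
2. CAS T3 → mem=1 r[T3]=0 [OK]
3. LOAD T2 → mem=1 r[T2]=1 [LOAD]
4. LOAD T0 → mem=1 r[T0]=1 [LOAD]
5. LOAD T1 → mem=1 r[T1]=1 [LOAD]
6. CAS T1 → mem=2 r[T1]=1 [OK]
7. LOAD T3 → mem=2 r[T3]=2 [LOAD]
8. CAS T3 → mem=3 r[T3]=2 [OK]
9. LOAD T3 → mem=3 r[T3]=3 [LOAD]
10. CAS T3 → mem=4 r[T3]=3 [OK]
11. LOAD T3 → mem=4 r[T3]=4 [LOAD]
12. CAS T2 → mem=4 r[T2]=1 [RETRY]
13. CAS T3 → mem=5 r[T3]=4 [OK]
14. LOAD T3 → mem=5 r[T3]=5 [LOAD]
15. CAS T0 → mem=5 r[T0]=1 [RETRY]
16. LOAD T0 → mem=5 r[T0]=5 [LOAD]
17. CAS T0 → mem=6 r[T0]=5 [OK]
18. CAS T3 → mem=6 r[T3]=5 [RETRY]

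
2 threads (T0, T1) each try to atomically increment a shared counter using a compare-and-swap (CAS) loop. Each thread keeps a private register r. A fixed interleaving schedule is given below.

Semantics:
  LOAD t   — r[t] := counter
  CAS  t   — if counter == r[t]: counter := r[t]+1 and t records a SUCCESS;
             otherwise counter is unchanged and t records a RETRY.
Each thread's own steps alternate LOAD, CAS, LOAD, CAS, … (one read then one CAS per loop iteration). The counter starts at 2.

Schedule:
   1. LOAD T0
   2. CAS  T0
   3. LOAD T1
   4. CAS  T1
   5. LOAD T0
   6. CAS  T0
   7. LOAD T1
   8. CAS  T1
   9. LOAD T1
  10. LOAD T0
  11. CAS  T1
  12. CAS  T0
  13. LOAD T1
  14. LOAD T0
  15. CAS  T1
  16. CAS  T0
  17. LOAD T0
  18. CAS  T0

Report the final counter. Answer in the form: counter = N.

counter = 9

step 1: T0 LOAD ⇒ load; ctr=2 reg=2
step 2: T0 CAS ⇒ ok; ctr=3 reg=2
step 3: T1 LOAD ⇒ load; ctr=3 reg=3
step 4: T1 CAS ⇒ ok; ctr=4 reg=3
step 5: T0 LOAD ⇒ load; ctr=4 reg=4
step 6: T0 CAS ⇒ ok; ctr=5 reg=4
step 7: T1 LOAD ⇒ load; ctr=5 reg=5
step 8: T1 CAS ⇒ ok; ctr=6 reg=5
step 9: T1 LOAD ⇒ load; ctr=6 reg=6
step 10: T0 LOAD ⇒ load; ctr=6 reg=6
step 11: T1 CAS ⇒ ok; ctr=7 reg=6
step 12: T0 CAS ⇒ retry; ctr=7 reg=6
step 13: T1 LOAD ⇒ load; ctr=7 reg=7
step 14: T0 LOAD ⇒ load; ctr=7 reg=7
step 15: T1 CAS ⇒ ok; ctr=8 reg=7
step 16: T0 CAS ⇒ retry; ctr=8 reg=7
step 17: T0 LOAD ⇒ load; ctr=8 reg=8
step 18: T0 CAS ⇒ ok; ctr=9 reg=8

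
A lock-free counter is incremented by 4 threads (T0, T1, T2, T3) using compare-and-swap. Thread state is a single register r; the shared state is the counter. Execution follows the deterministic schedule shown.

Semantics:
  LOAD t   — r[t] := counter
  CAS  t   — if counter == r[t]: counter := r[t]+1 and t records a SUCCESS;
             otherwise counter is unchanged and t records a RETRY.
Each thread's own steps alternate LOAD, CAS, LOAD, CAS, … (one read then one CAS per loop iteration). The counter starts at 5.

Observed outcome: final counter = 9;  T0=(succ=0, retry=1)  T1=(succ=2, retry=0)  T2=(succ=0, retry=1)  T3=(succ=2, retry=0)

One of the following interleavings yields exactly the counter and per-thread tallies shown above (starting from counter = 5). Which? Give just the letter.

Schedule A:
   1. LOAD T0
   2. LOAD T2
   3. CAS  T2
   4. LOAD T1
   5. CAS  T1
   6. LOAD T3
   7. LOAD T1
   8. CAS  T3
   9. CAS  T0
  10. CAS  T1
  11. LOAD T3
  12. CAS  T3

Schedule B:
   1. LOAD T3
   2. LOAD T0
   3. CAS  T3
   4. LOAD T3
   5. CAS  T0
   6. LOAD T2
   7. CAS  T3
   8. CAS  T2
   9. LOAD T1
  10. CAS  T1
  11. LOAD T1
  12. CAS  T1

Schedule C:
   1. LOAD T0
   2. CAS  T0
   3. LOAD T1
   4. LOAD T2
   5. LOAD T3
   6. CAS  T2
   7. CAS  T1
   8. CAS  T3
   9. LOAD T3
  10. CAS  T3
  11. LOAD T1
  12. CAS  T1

B

Simulating candidate B:
T3 LOAD — after: cnt=5, r=5 — load
T0 LOAD — after: cnt=5, r=5 — load
T3 CAS — after: cnt=6, r=5 — ok
T3 LOAD — after: cnt=6, r=6 — load
T0 CAS — after: cnt=6, r=5 — retry
T2 LOAD — after: cnt=6, r=6 — load
T3 CAS — after: cnt=7, r=6 — ok
T2 CAS — after: cnt=7, r=6 — retry
T1 LOAD — after: cnt=7, r=7 — load
T1 CAS — after: cnt=8, r=7 — ok
T1 LOAD — after: cnt=8, r=8 — load
T1 CAS — after: cnt=9, r=8 — ok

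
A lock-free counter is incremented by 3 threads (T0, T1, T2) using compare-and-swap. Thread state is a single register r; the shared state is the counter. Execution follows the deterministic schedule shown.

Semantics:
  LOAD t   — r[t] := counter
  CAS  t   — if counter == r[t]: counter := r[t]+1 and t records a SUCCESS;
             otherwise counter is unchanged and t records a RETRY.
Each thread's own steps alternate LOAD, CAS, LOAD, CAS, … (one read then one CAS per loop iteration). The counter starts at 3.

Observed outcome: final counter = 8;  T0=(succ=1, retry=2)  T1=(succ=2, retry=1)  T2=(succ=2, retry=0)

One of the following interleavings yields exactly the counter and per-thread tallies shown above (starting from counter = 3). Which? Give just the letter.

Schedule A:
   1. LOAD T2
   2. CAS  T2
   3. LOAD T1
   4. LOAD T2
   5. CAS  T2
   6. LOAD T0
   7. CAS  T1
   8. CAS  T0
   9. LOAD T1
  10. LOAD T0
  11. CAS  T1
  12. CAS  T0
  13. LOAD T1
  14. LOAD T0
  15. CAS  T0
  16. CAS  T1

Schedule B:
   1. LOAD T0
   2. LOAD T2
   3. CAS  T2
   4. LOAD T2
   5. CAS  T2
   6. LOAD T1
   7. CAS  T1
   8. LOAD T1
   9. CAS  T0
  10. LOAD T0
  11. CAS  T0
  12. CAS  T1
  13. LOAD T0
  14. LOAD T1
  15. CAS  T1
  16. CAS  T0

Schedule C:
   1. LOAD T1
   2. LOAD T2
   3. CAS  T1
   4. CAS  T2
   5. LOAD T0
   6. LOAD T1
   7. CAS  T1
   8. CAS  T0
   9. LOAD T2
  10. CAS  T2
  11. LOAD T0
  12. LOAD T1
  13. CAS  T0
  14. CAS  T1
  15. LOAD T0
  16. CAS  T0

Run B:
step 1: T0 LOAD ⇒ load; ctr=3 reg=3
step 2: T2 LOAD ⇒ load; ctr=3 reg=3
step 3: T2 CAS ⇒ ok; ctr=4 reg=3
step 4: T2 LOAD ⇒ load; ctr=4 reg=4
step 5: T2 CAS ⇒ ok; ctr=5 reg=4
step 6: T1 LOAD ⇒ load; ctr=5 reg=5
step 7: T1 CAS ⇒ ok; ctr=6 reg=5
step 8: T1 LOAD ⇒ load; ctr=6 reg=6
step 9: T0 CAS ⇒ retry; ctr=6 reg=3
step 10: T0 LOAD ⇒ load; ctr=6 reg=6
step 11: T0 CAS ⇒ ok; ctr=7 reg=6
step 12: T1 CAS ⇒ retry; ctr=7 reg=6
step 13: T0 LOAD ⇒ load; ctr=7 reg=7
step 14: T1 LOAD ⇒ load; ctr=7 reg=7
step 15: T1 CAS ⇒ ok; ctr=8 reg=7
step 16: T0 CAS ⇒ retry; ctr=8 reg=7

B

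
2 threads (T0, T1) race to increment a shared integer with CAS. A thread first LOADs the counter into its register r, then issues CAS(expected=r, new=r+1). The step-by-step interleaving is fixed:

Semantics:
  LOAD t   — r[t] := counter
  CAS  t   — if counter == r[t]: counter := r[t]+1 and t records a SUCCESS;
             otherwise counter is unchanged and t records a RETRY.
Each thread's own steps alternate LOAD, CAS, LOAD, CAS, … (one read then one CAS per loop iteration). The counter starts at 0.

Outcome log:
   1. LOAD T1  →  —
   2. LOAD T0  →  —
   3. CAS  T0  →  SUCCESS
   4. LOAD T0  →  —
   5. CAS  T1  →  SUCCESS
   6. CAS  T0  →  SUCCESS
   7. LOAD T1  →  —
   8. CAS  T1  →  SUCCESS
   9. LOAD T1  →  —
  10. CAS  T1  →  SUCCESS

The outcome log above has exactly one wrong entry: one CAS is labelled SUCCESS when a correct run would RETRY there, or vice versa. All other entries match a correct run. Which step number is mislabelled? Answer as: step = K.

Re-executing:
[1] T1.load  rd  (counter 0, T1.r 0)
[2] T0.load  rd  (counter 0, T0.r 0)
[3] T0.cas  hit  (counter 1, T0.r 0)
[4] T0.load  rd  (counter 1, T0.r 1)
[5] T1.cas  miss  (counter 1, T1.r 0)
[6] T0.cas  hit  (counter 2, T0.r 1)
[7] T1.load  rd  (counter 2, T1.r 2)
[8] T1.cas  hit  (counter 3, T1.r 2)
[9] T1.load  rd  (counter 3, T1.r 3)
[10] T1.cas  hit  (counter 4, T1.r 3)
Flip is step 5.

step = 5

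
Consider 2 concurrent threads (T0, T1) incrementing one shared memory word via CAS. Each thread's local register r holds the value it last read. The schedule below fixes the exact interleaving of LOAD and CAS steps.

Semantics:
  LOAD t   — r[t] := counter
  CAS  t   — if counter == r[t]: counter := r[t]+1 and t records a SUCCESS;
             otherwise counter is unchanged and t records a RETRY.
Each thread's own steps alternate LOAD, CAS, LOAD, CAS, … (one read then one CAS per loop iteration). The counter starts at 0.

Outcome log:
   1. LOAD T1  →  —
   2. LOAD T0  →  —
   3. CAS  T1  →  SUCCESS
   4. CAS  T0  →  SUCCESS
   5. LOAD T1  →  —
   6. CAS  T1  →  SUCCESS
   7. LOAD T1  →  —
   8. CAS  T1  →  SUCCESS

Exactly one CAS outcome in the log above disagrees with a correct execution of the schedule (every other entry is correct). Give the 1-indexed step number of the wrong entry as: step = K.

step = 4

Reference trace:
#1 T1 reads 0
#2 T0 reads 0
#3 T1 CAS(0→1) writes; counter now 1
#4 T0 CAS(0→1) fails; counter now 1
#5 T1 reads 1
#6 T1 CAS(1→2) writes; counter now 2
#7 T1 reads 2
#8 T1 CAS(2→3) writes; counter now 3
Mismatch at 4.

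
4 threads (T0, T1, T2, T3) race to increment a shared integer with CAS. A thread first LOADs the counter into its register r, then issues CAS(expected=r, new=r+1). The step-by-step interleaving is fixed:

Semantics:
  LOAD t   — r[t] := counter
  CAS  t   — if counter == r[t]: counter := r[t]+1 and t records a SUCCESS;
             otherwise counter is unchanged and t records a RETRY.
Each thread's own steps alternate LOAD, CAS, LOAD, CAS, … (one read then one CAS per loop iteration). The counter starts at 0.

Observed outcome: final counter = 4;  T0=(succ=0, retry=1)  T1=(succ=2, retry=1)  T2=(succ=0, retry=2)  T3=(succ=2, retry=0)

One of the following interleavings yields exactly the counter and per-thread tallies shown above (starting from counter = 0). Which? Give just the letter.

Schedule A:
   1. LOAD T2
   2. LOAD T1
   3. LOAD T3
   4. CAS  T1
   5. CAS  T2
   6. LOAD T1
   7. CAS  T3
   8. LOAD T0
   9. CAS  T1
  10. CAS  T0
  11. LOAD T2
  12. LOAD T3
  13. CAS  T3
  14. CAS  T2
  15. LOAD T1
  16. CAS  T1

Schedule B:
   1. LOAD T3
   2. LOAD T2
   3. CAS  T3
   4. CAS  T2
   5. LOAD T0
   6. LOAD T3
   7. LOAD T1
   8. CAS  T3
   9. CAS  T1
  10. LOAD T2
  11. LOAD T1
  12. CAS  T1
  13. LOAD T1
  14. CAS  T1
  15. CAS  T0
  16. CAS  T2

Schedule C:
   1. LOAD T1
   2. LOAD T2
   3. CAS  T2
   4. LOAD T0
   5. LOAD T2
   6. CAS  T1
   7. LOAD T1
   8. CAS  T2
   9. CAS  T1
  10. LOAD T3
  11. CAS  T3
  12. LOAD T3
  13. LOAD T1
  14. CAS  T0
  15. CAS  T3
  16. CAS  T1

B

Run B:
step 1: T3 LOAD ⇒ load; ctr=0 reg=0
step 2: T2 LOAD ⇒ load; ctr=0 reg=0
step 3: T3 CAS ⇒ ok; ctr=1 reg=0
step 4: T2 CAS ⇒ retry; ctr=1 reg=0
step 5: T0 LOAD ⇒ load; ctr=1 reg=1
step 6: T3 LOAD ⇒ load; ctr=1 reg=1
step 7: T1 LOAD ⇒ load; ctr=1 reg=1
step 8: T3 CAS ⇒ ok; ctr=2 reg=1
step 9: T1 CAS ⇒ retry; ctr=2 reg=1
step 10: T2 LOAD ⇒ load; ctr=2 reg=2
step 11: T1 LOAD ⇒ load; ctr=2 reg=2
step 12: T1 CAS ⇒ ok; ctr=3 reg=2
step 13: T1 LOAD ⇒ load; ctr=3 reg=3
step 14: T1 CAS ⇒ ok; ctr=4 reg=3
step 15: T0 CAS ⇒ retry; ctr=4 reg=1
step 16: T2 CAS ⇒ retry; ctr=4 reg=2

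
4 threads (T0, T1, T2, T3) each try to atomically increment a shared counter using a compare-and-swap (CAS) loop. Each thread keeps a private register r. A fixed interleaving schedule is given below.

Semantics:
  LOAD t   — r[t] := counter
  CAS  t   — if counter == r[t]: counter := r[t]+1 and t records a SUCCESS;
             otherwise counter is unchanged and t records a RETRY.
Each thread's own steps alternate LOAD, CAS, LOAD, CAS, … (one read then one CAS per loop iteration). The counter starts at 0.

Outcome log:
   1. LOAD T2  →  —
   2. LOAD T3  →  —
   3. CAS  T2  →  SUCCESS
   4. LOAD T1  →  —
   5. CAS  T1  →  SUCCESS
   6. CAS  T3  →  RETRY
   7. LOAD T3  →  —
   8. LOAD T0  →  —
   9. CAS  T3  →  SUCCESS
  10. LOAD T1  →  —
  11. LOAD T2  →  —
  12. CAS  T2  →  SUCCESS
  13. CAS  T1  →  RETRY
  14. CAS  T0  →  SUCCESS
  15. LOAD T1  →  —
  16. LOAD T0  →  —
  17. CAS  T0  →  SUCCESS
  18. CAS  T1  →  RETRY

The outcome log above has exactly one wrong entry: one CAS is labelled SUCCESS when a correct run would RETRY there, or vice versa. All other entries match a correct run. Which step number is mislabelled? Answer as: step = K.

Reference trace:
step 1: T2 LOAD ⇒ load; ctr=0 reg=0
step 2: T3 LOAD ⇒ load; ctr=0 reg=0
step 3: T2 CAS ⇒ ok; ctr=1 reg=0
step 4: T1 LOAD ⇒ load; ctr=1 reg=1
step 5: T1 CAS ⇒ ok; ctr=2 reg=1
step 6: T3 CAS ⇒ retry; ctr=2 reg=0
step 7: T3 LOAD ⇒ load; ctr=2 reg=2
step 8: T0 LOAD ⇒ load; ctr=2 reg=2
step 9: T3 CAS ⇒ ok; ctr=3 reg=2
step 10: T1 LOAD ⇒ load; ctr=3 reg=3
step 11: T2 LOAD ⇒ load; ctr=3 reg=3
step 12: T2 CAS ⇒ ok; ctr=4 reg=3
step 13: T1 CAS ⇒ retry; ctr=4 reg=3
step 14: T0 CAS ⇒ retry; ctr=4 reg=2
step 15: T1 LOAD ⇒ load; ctr=4 reg=4
step 16: T0 LOAD ⇒ load; ctr=4 reg=4
step 17: T0 CAS ⇒ ok; ctr=5 reg=4
step 18: T1 CAS ⇒ retry; ctr=5 reg=4
Flip is step 14.

step = 14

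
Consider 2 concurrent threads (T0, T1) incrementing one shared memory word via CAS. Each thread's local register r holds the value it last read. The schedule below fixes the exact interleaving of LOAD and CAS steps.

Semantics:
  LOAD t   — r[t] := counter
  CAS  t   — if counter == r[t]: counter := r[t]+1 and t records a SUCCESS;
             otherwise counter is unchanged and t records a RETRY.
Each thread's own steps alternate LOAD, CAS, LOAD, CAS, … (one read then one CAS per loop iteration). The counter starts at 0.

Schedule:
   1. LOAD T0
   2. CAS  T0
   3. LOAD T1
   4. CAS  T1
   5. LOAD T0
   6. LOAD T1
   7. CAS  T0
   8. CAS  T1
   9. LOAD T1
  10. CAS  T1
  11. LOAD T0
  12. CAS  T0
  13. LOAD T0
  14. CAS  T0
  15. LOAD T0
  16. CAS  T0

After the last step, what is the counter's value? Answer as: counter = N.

[1] T0.load  rd  (counter 0, T0.r 0)
[2] T0.cas  hit  (counter 1, T0.r 0)
[3] T1.load  rd  (counter 1, T1.r 1)
[4] T1.cas  hit  (counter 2, T1.r 1)
[5] T0.load  rd  (counter 2, T0.r 2)
[6] T1.load  rd  (counter 2, T1.r 2)
[7] T0.cas  hit  (counter 3, T0.r 2)
[8] T1.cas  miss  (counter 3, T1.r 2)
[9] T1.load  rd  (counter 3, T1.r 3)
[10] T1.cas  hit  (counter 4, T1.r 3)
[11] T0.load  rd  (counter 4, T0.r 4)
[12] T0.cas  hit  (counter 5, T0.r 4)
[13] T0.load  rd  (counter 5, T0.r 5)
[14] T0.cas  hit  (counter 6, T0.r 5)
[15] T0.load  rd  (counter 6, T0.r 6)
[16] T0.cas  hit  (counter 7, T0.r 6)

counter = 7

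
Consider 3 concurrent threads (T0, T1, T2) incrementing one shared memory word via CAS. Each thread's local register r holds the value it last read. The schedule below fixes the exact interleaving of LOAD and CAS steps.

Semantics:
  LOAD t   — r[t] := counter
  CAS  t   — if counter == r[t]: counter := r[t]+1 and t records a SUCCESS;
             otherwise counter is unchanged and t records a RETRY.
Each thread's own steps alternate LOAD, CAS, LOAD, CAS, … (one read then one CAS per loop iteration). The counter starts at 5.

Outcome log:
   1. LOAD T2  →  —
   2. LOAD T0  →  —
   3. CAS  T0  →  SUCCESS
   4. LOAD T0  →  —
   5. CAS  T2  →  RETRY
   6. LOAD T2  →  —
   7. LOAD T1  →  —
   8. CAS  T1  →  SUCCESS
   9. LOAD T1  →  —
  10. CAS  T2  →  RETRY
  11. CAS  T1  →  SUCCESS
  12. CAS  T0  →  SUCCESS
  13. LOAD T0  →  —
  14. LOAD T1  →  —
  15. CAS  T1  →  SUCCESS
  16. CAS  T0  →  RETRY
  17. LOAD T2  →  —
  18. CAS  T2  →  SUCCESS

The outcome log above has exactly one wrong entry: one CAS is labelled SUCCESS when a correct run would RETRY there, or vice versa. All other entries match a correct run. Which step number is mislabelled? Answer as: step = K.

Correct run:
step 1: T2 LOAD ⇒ load; ctr=5 reg=5
step 2: T0 LOAD ⇒ load; ctr=5 reg=5
step 3: T0 CAS ⇒ ok; ctr=6 reg=5
step 4: T0 LOAD ⇒ load; ctr=6 reg=6
step 5: T2 CAS ⇒ retry; ctr=6 reg=5
step 6: T2 LOAD ⇒ load; ctr=6 reg=6
step 7: T1 LOAD ⇒ load; ctr=6 reg=6
step 8: T1 CAS ⇒ ok; ctr=7 reg=6
step 9: T1 LOAD ⇒ load; ctr=7 reg=7
step 10: T2 CAS ⇒ retry; ctr=7 reg=6
step 11: T1 CAS ⇒ ok; ctr=8 reg=7
step 12: T0 CAS ⇒ retry; ctr=8 reg=6
step 13: T0 LOAD ⇒ load; ctr=8 reg=8
step 14: T1 LOAD ⇒ load; ctr=8 reg=8
step 15: T1 CAS ⇒ ok; ctr=9 reg=8
step 16: T0 CAS ⇒ retry; ctr=9 reg=8
step 17: T2 LOAD ⇒ load; ctr=9 reg=9
step 18: T2 CAS ⇒ ok; ctr=10 reg=9
Flip is step 12.

step = 12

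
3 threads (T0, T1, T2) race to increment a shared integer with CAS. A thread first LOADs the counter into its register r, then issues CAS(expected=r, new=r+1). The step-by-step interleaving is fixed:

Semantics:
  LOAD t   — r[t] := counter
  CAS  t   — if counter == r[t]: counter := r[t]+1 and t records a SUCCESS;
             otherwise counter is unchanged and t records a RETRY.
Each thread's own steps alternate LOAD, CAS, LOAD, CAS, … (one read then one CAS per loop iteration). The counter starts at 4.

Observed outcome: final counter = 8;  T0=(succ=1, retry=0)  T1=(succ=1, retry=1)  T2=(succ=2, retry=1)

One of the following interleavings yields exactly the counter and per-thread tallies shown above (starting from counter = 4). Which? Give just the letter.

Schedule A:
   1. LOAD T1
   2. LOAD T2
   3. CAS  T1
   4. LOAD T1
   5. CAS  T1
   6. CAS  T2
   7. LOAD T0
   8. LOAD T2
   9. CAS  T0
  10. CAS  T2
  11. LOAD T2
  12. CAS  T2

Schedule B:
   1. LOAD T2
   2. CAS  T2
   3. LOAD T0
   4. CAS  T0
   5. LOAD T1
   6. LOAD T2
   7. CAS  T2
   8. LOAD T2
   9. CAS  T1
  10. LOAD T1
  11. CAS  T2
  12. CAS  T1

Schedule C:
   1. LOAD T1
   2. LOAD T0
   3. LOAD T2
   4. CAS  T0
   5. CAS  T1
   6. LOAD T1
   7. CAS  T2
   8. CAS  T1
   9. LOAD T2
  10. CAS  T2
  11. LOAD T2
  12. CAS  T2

C

Simulating candidate C:
#1 T1 reads 4
#2 T0 reads 4
#3 T2 reads 4
#4 T0 CAS(4→5) writes; counter now 5
#5 T1 CAS(4→5) fails; counter now 5
#6 T1 reads 5
#7 T2 CAS(4→5) fails; counter now 5
#8 T1 CAS(5→6) writes; counter now 6
#9 T2 reads 6
#10 T2 CAS(6→7) writes; counter now 7
#11 T2 reads 7
#12 T2 CAS(7→8) writes; counter now 8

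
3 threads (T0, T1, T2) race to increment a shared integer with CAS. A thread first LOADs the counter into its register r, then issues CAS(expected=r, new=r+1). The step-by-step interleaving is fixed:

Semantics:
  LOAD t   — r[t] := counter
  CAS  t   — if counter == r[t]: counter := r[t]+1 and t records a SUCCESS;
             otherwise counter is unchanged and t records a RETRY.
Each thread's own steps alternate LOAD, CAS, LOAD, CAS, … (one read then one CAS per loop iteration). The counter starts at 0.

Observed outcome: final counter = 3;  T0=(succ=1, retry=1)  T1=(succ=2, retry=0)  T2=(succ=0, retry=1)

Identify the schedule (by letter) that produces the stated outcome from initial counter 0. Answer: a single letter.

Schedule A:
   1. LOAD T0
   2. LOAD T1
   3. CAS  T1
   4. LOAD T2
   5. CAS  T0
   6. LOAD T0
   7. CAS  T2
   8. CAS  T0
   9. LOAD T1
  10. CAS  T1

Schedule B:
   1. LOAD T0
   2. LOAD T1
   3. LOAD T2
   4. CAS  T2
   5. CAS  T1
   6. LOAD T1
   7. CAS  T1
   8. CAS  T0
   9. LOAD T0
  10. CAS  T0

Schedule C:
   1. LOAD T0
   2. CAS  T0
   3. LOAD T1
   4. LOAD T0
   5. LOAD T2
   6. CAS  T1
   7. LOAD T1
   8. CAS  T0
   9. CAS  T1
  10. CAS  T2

Simulating candidate C:
[1] T0.load  rd  (counter 0, T0.r 0)
[2] T0.cas  hit  (counter 1, T0.r 0)
[3] T1.load  rd  (counter 1, T1.r 1)
[4] T0.load  rd  (counter 1, T0.r 1)
[5] T2.load  rd  (counter 1, T2.r 1)
[6] T1.cas  hit  (counter 2, T1.r 1)
[7] T1.load  rd  (counter 2, T1.r 2)
[8] T0.cas  miss  (counter 2, T0.r 1)
[9] T1.cas  hit  (counter 3, T1.r 2)
[10] T2.cas  miss  (counter 3, T2.r 1)

C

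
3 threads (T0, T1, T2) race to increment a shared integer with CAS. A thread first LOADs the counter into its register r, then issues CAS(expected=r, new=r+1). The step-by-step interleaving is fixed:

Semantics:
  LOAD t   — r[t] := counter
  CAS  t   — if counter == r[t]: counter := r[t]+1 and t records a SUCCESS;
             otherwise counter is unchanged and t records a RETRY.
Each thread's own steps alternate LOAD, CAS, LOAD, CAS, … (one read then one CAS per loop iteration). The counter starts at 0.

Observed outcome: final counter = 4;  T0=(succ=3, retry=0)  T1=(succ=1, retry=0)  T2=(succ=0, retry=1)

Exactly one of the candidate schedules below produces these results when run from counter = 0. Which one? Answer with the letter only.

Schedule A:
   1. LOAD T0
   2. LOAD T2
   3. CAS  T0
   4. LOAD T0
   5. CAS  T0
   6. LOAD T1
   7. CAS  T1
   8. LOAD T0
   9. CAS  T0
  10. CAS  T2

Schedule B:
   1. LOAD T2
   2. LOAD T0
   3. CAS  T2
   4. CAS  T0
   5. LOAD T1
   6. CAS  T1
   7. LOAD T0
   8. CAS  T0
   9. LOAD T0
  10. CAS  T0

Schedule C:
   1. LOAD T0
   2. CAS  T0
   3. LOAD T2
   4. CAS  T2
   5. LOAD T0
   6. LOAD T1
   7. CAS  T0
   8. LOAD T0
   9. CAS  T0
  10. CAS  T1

Run A:
[1] T0.load  rd  (counter 0, T0.r 0)
[2] T2.load  rd  (counter 0, T2.r 0)
[3] T0.cas  hit  (counter 1, T0.r 0)
[4] T0.load  rd  (counter 1, T0.r 1)
[5] T0.cas  hit  (counter 2, T0.r 1)
[6] T1.load  rd  (counter 2, T1.r 2)
[7] T1.cas  hit  (counter 3, T1.r 2)
[8] T0.load  rd  (counter 3, T0.r 3)
[9] T0.cas  hit  (counter 4, T0.r 3)
[10] T2.cas  miss  (counter 4, T2.r 0)

A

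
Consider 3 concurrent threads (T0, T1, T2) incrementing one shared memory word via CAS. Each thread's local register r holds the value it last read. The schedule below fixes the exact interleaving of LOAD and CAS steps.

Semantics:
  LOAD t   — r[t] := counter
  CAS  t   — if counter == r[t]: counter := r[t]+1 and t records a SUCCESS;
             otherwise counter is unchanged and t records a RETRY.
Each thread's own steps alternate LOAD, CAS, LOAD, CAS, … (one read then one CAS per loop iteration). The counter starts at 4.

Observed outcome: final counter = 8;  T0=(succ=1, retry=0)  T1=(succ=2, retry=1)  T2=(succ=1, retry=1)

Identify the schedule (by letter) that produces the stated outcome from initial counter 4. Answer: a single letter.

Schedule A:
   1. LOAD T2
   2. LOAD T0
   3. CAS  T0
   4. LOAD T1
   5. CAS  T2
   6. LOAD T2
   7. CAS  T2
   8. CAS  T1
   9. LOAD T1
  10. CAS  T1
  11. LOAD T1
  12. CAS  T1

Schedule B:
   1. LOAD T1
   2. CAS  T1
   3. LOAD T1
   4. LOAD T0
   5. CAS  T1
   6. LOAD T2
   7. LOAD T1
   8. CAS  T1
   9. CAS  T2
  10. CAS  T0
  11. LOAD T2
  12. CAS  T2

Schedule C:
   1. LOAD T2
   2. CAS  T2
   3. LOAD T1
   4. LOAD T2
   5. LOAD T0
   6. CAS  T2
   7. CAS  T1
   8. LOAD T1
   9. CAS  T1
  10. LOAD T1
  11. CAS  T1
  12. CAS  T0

A

Simulating candidate A:
T2 LOAD — after: cnt=4, r=4 — load
T0 LOAD — after: cnt=4, r=4 — load
T0 CAS — after: cnt=5, r=4 — ok
T1 LOAD — after: cnt=5, r=5 — load
T2 CAS — after: cnt=5, r=4 — retry
T2 LOAD — after: cnt=5, r=5 — load
T2 CAS — after: cnt=6, r=5 — ok
T1 CAS — after: cnt=6, r=5 — retry
T1 LOAD — after: cnt=6, r=6 — load
T1 CAS — after: cnt=7, r=6 — ok
T1 LOAD — after: cnt=7, r=7 — load
T1 CAS — after: cnt=8, r=7 — ok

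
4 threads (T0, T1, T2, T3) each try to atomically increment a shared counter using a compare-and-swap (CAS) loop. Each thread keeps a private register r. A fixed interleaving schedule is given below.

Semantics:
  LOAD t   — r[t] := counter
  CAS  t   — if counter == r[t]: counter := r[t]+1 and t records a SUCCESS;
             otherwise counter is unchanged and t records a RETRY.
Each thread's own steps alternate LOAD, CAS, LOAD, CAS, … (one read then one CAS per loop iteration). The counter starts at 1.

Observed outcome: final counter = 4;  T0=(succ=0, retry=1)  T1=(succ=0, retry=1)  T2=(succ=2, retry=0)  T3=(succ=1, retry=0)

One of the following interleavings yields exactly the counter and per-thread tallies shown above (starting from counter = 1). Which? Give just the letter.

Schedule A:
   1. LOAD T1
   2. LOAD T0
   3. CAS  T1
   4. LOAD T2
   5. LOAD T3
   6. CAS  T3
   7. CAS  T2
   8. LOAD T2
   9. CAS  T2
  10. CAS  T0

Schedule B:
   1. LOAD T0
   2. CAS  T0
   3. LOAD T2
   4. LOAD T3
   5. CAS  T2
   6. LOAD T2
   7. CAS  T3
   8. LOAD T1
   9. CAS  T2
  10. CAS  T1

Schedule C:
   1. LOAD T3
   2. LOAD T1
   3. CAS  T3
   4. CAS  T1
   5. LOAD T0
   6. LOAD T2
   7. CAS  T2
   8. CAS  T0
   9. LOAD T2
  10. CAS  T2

C

Run C:
step 1: T3 LOAD ⇒ load; ctr=1 reg=1
step 2: T1 LOAD ⇒ load; ctr=1 reg=1
step 3: T3 CAS ⇒ ok; ctr=2 reg=1
step 4: T1 CAS ⇒ retry; ctr=2 reg=1
step 5: T0 LOAD ⇒ load; ctr=2 reg=2
step 6: T2 LOAD ⇒ load; ctr=2 reg=2
step 7: T2 CAS ⇒ ok; ctr=3 reg=2
step 8: T0 CAS ⇒ retry; ctr=3 reg=2
step 9: T2 LOAD ⇒ load; ctr=3 reg=3
step 10: T2 CAS ⇒ ok; ctr=4 reg=3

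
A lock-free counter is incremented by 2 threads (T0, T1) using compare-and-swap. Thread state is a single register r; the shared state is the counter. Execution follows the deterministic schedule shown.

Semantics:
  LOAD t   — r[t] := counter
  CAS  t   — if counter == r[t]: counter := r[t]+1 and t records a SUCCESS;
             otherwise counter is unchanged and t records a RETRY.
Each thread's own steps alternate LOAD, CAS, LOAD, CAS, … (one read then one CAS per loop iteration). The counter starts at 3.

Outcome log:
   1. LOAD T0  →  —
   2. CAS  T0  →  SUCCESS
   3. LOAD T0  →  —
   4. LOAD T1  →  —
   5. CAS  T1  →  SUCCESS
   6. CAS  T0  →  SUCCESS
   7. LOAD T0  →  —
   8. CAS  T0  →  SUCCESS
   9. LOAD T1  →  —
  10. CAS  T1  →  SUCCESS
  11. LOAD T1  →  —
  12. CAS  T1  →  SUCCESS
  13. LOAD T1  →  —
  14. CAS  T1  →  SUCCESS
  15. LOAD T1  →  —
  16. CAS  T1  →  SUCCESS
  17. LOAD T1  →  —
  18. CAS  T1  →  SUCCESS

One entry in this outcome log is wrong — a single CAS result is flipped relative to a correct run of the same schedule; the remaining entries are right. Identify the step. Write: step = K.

step = 6

Re-executing:
step 1: T0 LOAD ⇒ load; ctr=3 reg=3
step 2: T0 CAS ⇒ ok; ctr=4 reg=3
step 3: T0 LOAD ⇒ load; ctr=4 reg=4
step 4: T1 LOAD ⇒ load; ctr=4 reg=4
step 5: T1 CAS ⇒ ok; ctr=5 reg=4
step 6: T0 CAS ⇒ retry; ctr=5 reg=4
step 7: T0 LOAD ⇒ load; ctr=5 reg=5
step 8: T0 CAS ⇒ ok; ctr=6 reg=5
step 9: T1 LOAD ⇒ load; ctr=6 reg=6
step 10: T1 CAS ⇒ ok; ctr=7 reg=6
step 11: T1 LOAD ⇒ load; ctr=7 reg=7
step 12: T1 CAS ⇒ ok; ctr=8 reg=7
step 13: T1 LOAD ⇒ load; ctr=8 reg=8
step 14: T1 CAS ⇒ ok; ctr=9 reg=8
step 15: T1 LOAD ⇒ load; ctr=9 reg=9
step 16: T1 CAS ⇒ ok; ctr=10 reg=9
step 17: T1 LOAD ⇒ load; ctr=10 reg=10
step 18: T1 CAS ⇒ ok; ctr=11 reg=10
Log disagrees first at step 6.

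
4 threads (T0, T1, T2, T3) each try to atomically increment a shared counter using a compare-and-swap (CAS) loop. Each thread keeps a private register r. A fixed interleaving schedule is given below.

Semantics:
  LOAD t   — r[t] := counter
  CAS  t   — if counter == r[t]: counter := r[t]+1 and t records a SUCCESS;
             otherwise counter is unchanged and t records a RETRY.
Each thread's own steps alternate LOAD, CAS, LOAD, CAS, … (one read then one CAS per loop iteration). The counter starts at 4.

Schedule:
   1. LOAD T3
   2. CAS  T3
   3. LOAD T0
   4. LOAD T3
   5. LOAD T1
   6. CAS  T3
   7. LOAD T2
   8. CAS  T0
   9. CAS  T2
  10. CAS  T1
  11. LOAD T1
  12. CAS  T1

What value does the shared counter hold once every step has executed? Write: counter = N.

   1) LOAD T3:  M=4  r_T3=4
   2) CAS  T3:  M=5  r_T3=4 ✓
   3) LOAD T0:  M=5  r_T0=5
   4) LOAD T3:  M=5  r_T3=5
   5) LOAD T1:  M=5  r_T1=5
   6) CAS  T3:  M=6  r_T3=5 ✓
   7) LOAD T2:  M=6  r_T2=6
   8) CAS  T0:  M=6  r_T0=5 ✗
   9) CAS  T2:  M=7  r_T2=6 ✓
  10) CAS  T1:  M=7  r_T1=5 ✗
  11) LOAD T1:  M=7  r_T1=7
  12) CAS  T1:  M=8  r_T1=7 ✓

counter = 8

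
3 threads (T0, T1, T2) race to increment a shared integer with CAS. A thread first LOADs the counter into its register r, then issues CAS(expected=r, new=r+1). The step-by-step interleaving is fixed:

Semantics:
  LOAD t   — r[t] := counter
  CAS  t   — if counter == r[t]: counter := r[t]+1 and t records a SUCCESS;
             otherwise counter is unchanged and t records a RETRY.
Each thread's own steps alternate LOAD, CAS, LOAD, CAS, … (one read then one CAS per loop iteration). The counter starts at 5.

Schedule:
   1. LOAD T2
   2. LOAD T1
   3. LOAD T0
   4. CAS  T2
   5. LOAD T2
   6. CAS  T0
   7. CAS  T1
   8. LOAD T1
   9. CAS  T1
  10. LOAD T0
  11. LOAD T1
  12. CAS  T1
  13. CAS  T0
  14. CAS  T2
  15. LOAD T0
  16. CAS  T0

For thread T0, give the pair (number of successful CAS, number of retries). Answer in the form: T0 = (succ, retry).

T0 = (1, 2)

#1 T2 reads 5
#2 T1 reads 5
#3 T0 reads 5
#4 T2 CAS(5→6) writes; counter now 6
#5 T2 reads 6
#6 T0 CAS(5→6) fails; counter now 6
#7 T1 CAS(5→6) fails; counter now 6
#8 T1 reads 6
#9 T1 CAS(6→7) writes; counter now 7
#10 T0 reads 7
#11 T1 reads 7
#12 T1 CAS(7→8) writes; counter now 8
#13 T0 CAS(7→8) fails; counter now 8
#14 T2 CAS(6→7) fails; counter now 8
#15 T0 reads 8
#16 T0 CAS(8→9) writes; counter now 9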